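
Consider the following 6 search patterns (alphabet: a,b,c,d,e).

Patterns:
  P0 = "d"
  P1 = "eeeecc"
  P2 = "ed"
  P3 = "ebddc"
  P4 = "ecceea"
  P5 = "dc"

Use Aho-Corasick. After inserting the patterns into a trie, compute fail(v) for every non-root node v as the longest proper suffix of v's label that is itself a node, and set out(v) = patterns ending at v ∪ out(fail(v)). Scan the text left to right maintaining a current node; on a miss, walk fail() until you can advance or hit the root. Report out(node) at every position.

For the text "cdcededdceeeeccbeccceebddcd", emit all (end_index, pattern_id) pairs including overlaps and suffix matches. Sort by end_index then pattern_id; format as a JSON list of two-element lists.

Build:
Trie (insert patterns):
  n0 'ε': d→1 e→2
  n1 'd': c→18  [P0 ends]
  n2 'e': b→9 c→13 d→8 e→3
  n3 'ee': e→4
  n4 'eee': e→5
  n5 'eeee': c→6
  n6 'eeeec': c→7
  n7 'eeeecc': ·  [P1 ends]
  n8 'ed': ·  [P2 ends]
  n9 'eb': d→10
  n10 'ebd': d→11
  n11 'ebdd': c→12
  n12 'ebddc': ·  [P3 ends]
  n13 'ec': c→14
  n14 'ecc': e→15
  n15 'ecce': e→16
  n16 'eccee': a→17
  n17 'ecceea': ·  [P4 ends]
  n18 'dc': ·  [P5 ends]

BFS fail/out derivation:
  n1('d'): parent n0 fail=0; on 'd' 0 → fail=0;  out {0}∪∅={0}
  n2('e'): parent n0 fail=0; on 'e' 0 → fail=0;  out ∅∪∅=∅
  n3('ee'): parent n2 fail=0; on 'e' 0 → fail=2;  out ∅∪∅=∅
  n8('ed'): parent n2 fail=0; on 'd' 0 → fail=1;  out {2}∪{0}={0,2}
  n9('eb'): parent n2 fail=0; on 'b' 0 → fail=0;  out ∅∪∅=∅
  n13('ec'): parent n2 fail=0; on 'c' 0 → fail=0;  out ∅∪∅=∅
  n18('dc'): parent n1 fail=0; on 'c' 0 → fail=0;  out {5}∪∅={5}
  n4('eee'): parent n3 fail=2; on 'e' 2 → fail=3;  out ∅∪∅=∅
  n10('ebd'): parent n9 fail=0; on 'd' 0 → fail=1;  out ∅∪{0}={0}
  n14('ecc'): parent n13 fail=0; on 'c' 0 → fail=0;  out ∅∪∅=∅
  n5('eeee'): parent n4 fail=3; on 'e' 3 → fail=4;  out ∅∪∅=∅
  n11('ebdd'): parent n10 fail=1; on 'd' 1→0 → fail=1;  out ∅∪{0}={0}
  n15('ecce'): parent n14 fail=0; on 'e' 0 → fail=2;  out ∅∪∅=∅
  n6('eeeec'): parent n5 fail=4; on 'c' 4→3→2 → fail=13;  out ∅∪∅=∅
  n12('ebddc'): parent n11 fail=1; on 'c' 1 → fail=18;  out {3}∪{5}={3,5}
  n16('eccee'): parent n15 fail=2; on 'e' 2 → fail=3;  out ∅∪∅=∅
  n7('eeeecc'): parent n6 fail=13; on 'c' 13 → fail=14;  out {1}∪∅={1}
  n17('ecceea'): parent n16 fail=3; on 'a' 3→2→0 → fail=0;  out {4}∪∅={4}

Scan:
pos 0 'c': at 0
pos 1 'd': at 1  emit P0@[1:1]
pos 2 'c': at 18  emit P5@[1:2]
pos 3 'e': at 2 ·f
pos 4 'd': at 8  emit P0@[4:4],P2@[3:4]
pos 5 'e': at 2 ·f
pos 6 'd': at 8  emit P0@[6:6],P2@[5:6]
pos 7 'd': at 1 ·f  emit P0@[7:7]
pos 8 'c': at 18  emit P5@[7:8]
pos 9 'e': at 2 ·f
pos 10 'e': at 3
pos 11 'e': at 4
pos 12 'e': at 5
pos 13 'c': at 6
pos 14 'c': at 7  emit P1@[9:14]
pos 15 'b': at 0 ·f
pos 16 'e': at 2
pos 17 'c': at 13
pos 18 'c': at 14
pos 19 'c': at 0 ·f
pos 20 'e': at 2
pos 21 'e': at 3
pos 22 'b': at 9 ·f
pos 23 'd': at 10  emit P0@[23:23]
pos 24 'd': at 11  emit P0@[24:24]
pos 25 'c': at 12  emit P3@[21:25],P5@[24:25]
pos 26 'd': at 1 ·f  emit P0@[26:26]

Result: [[1,0],[2,5],[4,0],[4,2],[6,0],[6,2],[7,0],[8,5],[14,1],[23,0],[24,0],[25,3],[25,5],[26,0]]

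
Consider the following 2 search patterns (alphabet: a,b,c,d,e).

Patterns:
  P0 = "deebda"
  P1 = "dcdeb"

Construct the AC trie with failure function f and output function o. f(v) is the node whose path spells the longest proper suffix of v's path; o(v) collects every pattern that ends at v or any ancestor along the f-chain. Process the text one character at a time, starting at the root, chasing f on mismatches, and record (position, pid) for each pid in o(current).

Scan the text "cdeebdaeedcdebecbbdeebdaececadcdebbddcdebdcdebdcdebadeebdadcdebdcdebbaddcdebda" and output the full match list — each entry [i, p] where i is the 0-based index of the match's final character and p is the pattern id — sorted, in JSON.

Build automaton:
Trie nodes:
  0='ε' goto d→1
  1='d' goto c→7 e→2
  2='de' goto e→3
  3='dee' goto b→4
  4='deeb' goto d→5
  5='deebd' goto a→6
  6='deebda' goto ·  ←P0
  7='dc' goto d→8
  8='dcd' goto e→9
  9='dcde' goto b→10
  10='dcdeb' goto ·  ←P1

Failure links (BFS by depth):
  fail(1) 'd': from fail(0)=0 chase 'd': 0 ⇒ 0;  out=∅∪out(0)=∅
  fail(2) 'de': from fail(1)=0 chase 'e': 0 ⇒ 0;  out=∅∪out(0)=∅
  fail(7) 'dc': from fail(1)=0 chase 'c': 0 ⇒ 0;  out=∅∪out(0)=∅
  fail(3) 'dee': from fail(2)=0 chase 'e': 0 ⇒ 0;  out=∅∪out(0)=∅
  fail(8) 'dcd': from fail(7)=0 chase 'd': 0 ⇒ 1;  out=∅∪out(1)=∅
  fail(4) 'deeb': from fail(3)=0 chase 'b': 0 ⇒ 0;  out=∅∪out(0)=∅
  fail(9) 'dcde': from fail(8)=1 chase 'e': 1 ⇒ 2;  out=∅∪out(2)=∅
  fail(5) 'deebd': from fail(4)=0 chase 'd': 0 ⇒ 1;  out=∅∪out(1)=∅
  fail(10) 'dcdeb': from fail(9)=2 chase 'b': 2→0 ⇒ 0;  out={1}∪out(0)={1}
  fail(6) 'deebda': from fail(5)=1 chase 'a': 1→0 ⇒ 0;  out={0}∪out(0)={0}

Scan:
[0] read 'c'  n0⇒n0
[1] read 'd'  n0⇒n1
[2] read 'e'  n1⇒n2
[3] read 'e'  n2⇒n3
[4] read 'b'  n3⇒n4
[5] read 'd'  n4⇒n5
[6] read 'a'  n5⇒n6  → match P0@[1:6]
[7] read 'e'  n6⇒n0 (via fail)
[8] read 'e'  n0⇒n0
[9] read 'd'  n0⇒n1
[10] read 'c'  n1⇒n7
[11] read 'd'  n7⇒n8
[12] read 'e'  n8⇒n9
[13] read 'b'  n9⇒n10  → match P1@[9:13]
[14] read 'e'  n10⇒n0 (via fail)
[15] read 'c'  n0⇒n0
[16] read 'b'  n0⇒n0
[17] read 'b'  n0⇒n0
[18] read 'd'  n0⇒n1
[19] read 'e'  n1⇒n2
[20] read 'e'  n2⇒n3
[21] read 'b'  n3⇒n4
[22] read 'd'  n4⇒n5
[23] read 'a'  n5⇒n6  → match P0@[18:23]
[24] read 'e'  n6⇒n0 (via fail)
[25] read 'c'  n0⇒n0
[26] read 'e'  n0⇒n0
[27] read 'c'  n0⇒n0
[28] read 'a'  n0⇒n0
[29] read 'd'  n0⇒n1
[30] read 'c'  n1⇒n7
[31] read 'd'  n7⇒n8
[32] read 'e'  n8⇒n9
[33] read 'b'  n9⇒n10  → match P1@[29:33]
[34] read 'b'  n10⇒n0 (via fail)
[35] read 'd'  n0⇒n1
[36] read 'd'  n1⇒n1 (via fail)
[37] read 'c'  n1⇒n7
[38] read 'd'  n7⇒n8
[39] read 'e'  n8⇒n9
[40] read 'b'  n9⇒n10  → match P1@[36:40]
[41] read 'd'  n10⇒n1 (via fail)
[42] read 'c'  n1⇒n7
[43] read 'd'  n7⇒n8
[44] read 'e'  n8⇒n9
[45] read 'b'  n9⇒n10  → match P1@[41:45]
[46] read 'd'  n10⇒n1 (via fail)
[47] read 'c'  n1⇒n7
[48] read 'd'  n7⇒n8
[49] read 'e'  n8⇒n9
[50] read 'b'  n9⇒n10  → match P1@[46:50]
[51] read 'a'  n10⇒n0 (via fail)
[52] read 'd'  n0⇒n1
[53] read 'e'  n1⇒n2
[54] read 'e'  n2⇒n3
[55] read 'b'  n3⇒n4
[56] read 'd'  n4⇒n5
[57] read 'a'  n5⇒n6  → match P0@[52:57]
[58] read 'd'  n6⇒n1 (via fail)
[59] read 'c'  n1⇒n7
[60] read 'd'  n7⇒n8
[61] read 'e'  n8⇒n9
[62] read 'b'  n9⇒n10  → match P1@[58:62]
[63] read 'd'  n10⇒n1 (via fail)
[64] read 'c'  n1⇒n7
[65] read 'd'  n7⇒n8
[66] read 'e'  n8⇒n9
[67] read 'b'  n9⇒n10  → match P1@[63:67]
[68] read 'b'  n10⇒n0 (via fail)
[69] read 'a'  n0⇒n0
[70] read 'd'  n0⇒n1
[71] read 'd'  n1⇒n1 (via fail)
[72] read 'c'  n1⇒n7
[73] read 'd'  n7⇒n8
[74] read 'e'  n8⇒n9
[75] read 'b'  n9⇒n10  → match P1@[71:75]
[76] read 'd'  n10⇒n1 (via fail)
[77] read 'a'  n1⇒n0 (via fail)

All matches (sorted): [[6,0],[13,1],[23,0],[33,1],[40,1],[45,1],[50,1],[57,0],[62,1],[67,1],[75,1]]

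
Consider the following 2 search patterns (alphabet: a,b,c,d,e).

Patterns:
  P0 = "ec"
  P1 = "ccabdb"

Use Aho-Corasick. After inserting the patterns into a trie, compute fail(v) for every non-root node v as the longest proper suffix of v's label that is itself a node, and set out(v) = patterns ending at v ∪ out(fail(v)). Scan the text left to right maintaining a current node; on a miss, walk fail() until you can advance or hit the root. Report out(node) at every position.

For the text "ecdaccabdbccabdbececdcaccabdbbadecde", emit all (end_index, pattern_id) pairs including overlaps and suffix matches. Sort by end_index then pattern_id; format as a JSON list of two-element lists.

Build:
Trie (insert patterns):
  n0 'ε': c→3 e→1
  n1 'e': c→2
  n2 'ec': ·  [P0 ends]
  n3 'c': c→4
  n4 'cc': a→5
  n5 'cca': b→6
  n6 'ccab': d→7
  n7 'ccabd': b→8
  n8 'ccabdb': ·  [P1 ends]

Failure links (BFS by depth):
  fail(1) 'e': from fail(0)=0 chase 'e': 0 ⇒ 0;  out=∅∪out(0)=∅
  fail(3) 'c': from fail(0)=0 chase 'c': 0 ⇒ 0;  out=∅∪out(0)=∅
  fail(2) 'ec': from fail(1)=0 chase 'c': 0 ⇒ 3;  out={0}∪out(3)={0}
  fail(4) 'cc': from fail(3)=0 chase 'c': 0 ⇒ 3;  out=∅∪out(3)=∅
  fail(5) 'cca': from fail(4)=3 chase 'a': 3→0 ⇒ 0;  out=∅∪out(0)=∅
  fail(6) 'ccab': from fail(5)=0 chase 'b': 0 ⇒ 0;  out=∅∪out(0)=∅
  fail(7) 'ccabd': from fail(6)=0 chase 'd': 0 ⇒ 0;  out=∅∪out(0)=∅
  fail(8) 'ccabdb': from fail(7)=0 chase 'b': 0 ⇒ 0;  out={1}∪out(0)={1}

Run:
[0] read 'e'  n0⇒n1
[1] read 'c'  n1⇒n2  → match P0@[0:1]
[2] read 'd'  n2⇒n0 (via fail)
[3] read 'a'  n0⇒n0
[4] read 'c'  n0⇒n3
[5] read 'c'  n3⇒n4
[6] read 'a'  n4⇒n5
[7] read 'b'  n5⇒n6
[8] read 'd'  n6⇒n7
[9] read 'b'  n7⇒n8  → match P1@[4:9]
[10] read 'c'  n8⇒n3 (via fail)
[11] read 'c'  n3⇒n4
[12] read 'a'  n4⇒n5
[13] read 'b'  n5⇒n6
[14] read 'd'  n6⇒n7
[15] read 'b'  n7⇒n8  → match P1@[10:15]
[16] read 'e'  n8⇒n1 (via fail)
[17] read 'c'  n1⇒n2  → match P0@[16:17]
[18] read 'e'  n2⇒n1 (via fail)
[19] read 'c'  n1⇒n2  → match P0@[18:19]
[20] read 'd'  n2⇒n0 (via fail)
[21] read 'c'  n0⇒n3
[22] read 'a'  n3⇒n0 (via fail)
[23] read 'c'  n0⇒n3
[24] read 'c'  n3⇒n4
[25] read 'a'  n4⇒n5
[26] read 'b'  n5⇒n6
[27] read 'd'  n6⇒n7
[28] read 'b'  n7⇒n8  → match P1@[23:28]
[29] read 'b'  n8⇒n0 (via fail)
[30] read 'a'  n0⇒n0
[31] read 'd'  n0⇒n0
[32] read 'e'  n0⇒n1
[33] read 'c'  n1⇒n2  → match P0@[32:33]
[34] read 'd'  n2⇒n0 (via fail)
[35] read 'e'  n0⇒n1

Matches: [[1,0],[9,1],[15,1],[17,0],[19,0],[28,1],[33,0]]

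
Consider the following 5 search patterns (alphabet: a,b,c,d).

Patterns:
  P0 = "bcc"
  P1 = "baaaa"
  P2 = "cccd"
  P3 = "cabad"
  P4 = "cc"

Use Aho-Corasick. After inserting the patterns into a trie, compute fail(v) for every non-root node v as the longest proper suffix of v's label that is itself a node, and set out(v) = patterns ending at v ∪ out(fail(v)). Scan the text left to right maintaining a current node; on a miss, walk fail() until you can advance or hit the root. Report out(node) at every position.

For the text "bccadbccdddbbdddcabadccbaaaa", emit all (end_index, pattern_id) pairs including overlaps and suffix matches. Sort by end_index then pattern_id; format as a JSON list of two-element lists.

Build automaton:
Trie nodes:
  0='ε' goto b→1 c→8
  1='b' goto a→4 c→2
  2='bc' goto c→3
  3='bcc' goto ·  [P0 ends]
  4='ba' goto a→5
  5='baa' goto a→6
  6='baaa' goto a→7
  7='baaaa' goto ·  [P1 ends]
  8='c' goto a→12 c→9
  9='cc' goto c→10  [P4 ends]
  10='ccc' goto d→11
  11='cccd' goto ·  [P2 ends]
  12='ca' goto b→13
  13='cab' goto a→14
  14='caba' goto d→15
  15='cabad' goto ·  [P3 ends]

BFS fail/out derivation:
  n1('b'): parent n0 fail=0; on 'b' 0 → fail=0;  out ∅∪∅=∅
  n8('c'): parent n0 fail=0; on 'c' 0 → fail=0;  out ∅∪∅=∅
  n2('bc'): parent n1 fail=0; on 'c' 0 → fail=8;  out ∅∪∅=∅
  n4('ba'): parent n1 fail=0; on 'a' 0 → fail=0;  out ∅∪∅=∅
  n9('cc'): parent n8 fail=0; on 'c' 0 → fail=8;  out {4}∪∅={4}
  n12('ca'): parent n8 fail=0; on 'a' 0 → fail=0;  out ∅∪∅=∅
  n3('bcc'): parent n2 fail=8; on 'c' 8 → fail=9;  out {0}∪{4}={0,4}
  n5('baa'): parent n4 fail=0; on 'a' 0 → fail=0;  out ∅∪∅=∅
  n10('ccc'): parent n9 fail=8; on 'c' 8 → fail=9;  out ∅∪{4}={4}
  n13('cab'): parent n12 fail=0; on 'b' 0 → fail=1;  out ∅∪∅=∅
  n6('baaa'): parent n5 fail=0; on 'a' 0 → fail=0;  out ∅∪∅=∅
  n11('cccd'): parent n10 fail=9; on 'd' 9→8→0 → fail=0;  out {2}∪∅={2}
  n14('caba'): parent n13 fail=1; on 'a' 1 → fail=4;  out ∅∪∅=∅
  n7('baaaa'): parent n6 fail=0; on 'a' 0 → fail=0;  out {1}∪∅={1}
  n15('cabad'): parent n14 fail=4; on 'd' 4→0 → fail=0;  out {3}∪∅={3}

Text stream:
i=0 'b': node 0→1
i=1 'c': node 1→2
i=2 'c': node 2→3  emit P0@[0:2],P4@[1:2]
i=3 'a': node 3→12 ·f
i=4 'd': node 12→0 ·f
i=5 'b': node 0→1
i=6 'c': node 1→2
i=7 'c': node 2→3  emit P0@[5:7],P4@[6:7]
i=8 'd': node 3→0 ·f
i=9 'd': node 0→0
i=10 'd': node 0→0
i=11 'b': node 0→1
i=12 'b': node 1→1 ·f
i=13 'd': node 1→0 ·f
i=14 'd': node 0→0
i=15 'd': node 0→0
i=16 'c': node 0→8
i=17 'a': node 8→12
i=18 'b': node 12→13
i=19 'a': node 13→14
i=20 'd': node 14→15  emit P3@[16:20]
i=21 'c': node 15→8 ·f
i=22 'c': node 8→9  emit P4@[21:22]
i=23 'b': node 9→1 ·f
i=24 'a': node 1→4
i=25 'a': node 4→5
i=26 'a': node 5→6
i=27 'a': node 6→7  emit P1@[23:27]

All matches (sorted): [[2,0],[2,4],[7,0],[7,4],[20,3],[22,4],[27,1]]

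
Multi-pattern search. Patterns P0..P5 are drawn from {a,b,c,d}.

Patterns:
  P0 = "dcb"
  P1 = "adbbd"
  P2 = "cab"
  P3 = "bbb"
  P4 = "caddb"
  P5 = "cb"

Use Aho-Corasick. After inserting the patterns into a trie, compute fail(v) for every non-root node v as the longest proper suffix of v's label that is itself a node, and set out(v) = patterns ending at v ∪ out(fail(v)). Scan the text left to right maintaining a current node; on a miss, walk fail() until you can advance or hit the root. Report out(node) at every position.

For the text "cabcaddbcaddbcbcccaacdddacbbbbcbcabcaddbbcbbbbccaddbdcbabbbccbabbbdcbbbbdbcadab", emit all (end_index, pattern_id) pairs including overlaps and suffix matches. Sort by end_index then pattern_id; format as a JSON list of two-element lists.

Construct AC machine:
Trie nodes:
  n0 'ε': a→4 b→12 c→9 d→1
  n1 'd': c→2
  n2 'dc': b→3
  n3 'dcb': ·  [P0 ends]
  n4 'a': d→5
  n5 'ad': b→6
  n6 'adb': b→7
  n7 'adbb': d→8
  n8 'adbbd': ·  [P1 ends]
  n9 'c': a→10 b→18
  n10 'ca': b→11 d→15
  n11 'cab': ·  [P2 ends]
  n12 'b': b→13
  n13 'bb': b→14
  n14 'bbb': ·  [P3 ends]
  n15 'cad': d→16
  n16 'cadd': b→17
  n17 'caddb': ·  [P4 ends]
  n18 'cb': ·  [P5 ends]

Failure links (BFS by depth):
  n1('d'): parent n0 fail=0; on 'd' 0 → fail=0;  out ∅∪∅=∅
  n4('a'): parent n0 fail=0; on 'a' 0 → fail=0;  out ∅∪∅=∅
  n9('c'): parent n0 fail=0; on 'c' 0 → fail=0;  out ∅∪∅=∅
  n12('b'): parent n0 fail=0; on 'b' 0 → fail=0;  out ∅∪∅=∅
  n2('dc'): parent n1 fail=0; on 'c' 0 → fail=9;  out ∅∪∅=∅
  n5('ad'): parent n4 fail=0; on 'd' 0 → fail=1;  out ∅∪∅=∅
  n10('ca'): parent n9 fail=0; on 'a' 0 → fail=4;  out ∅∪∅=∅
  n13('bb'): parent n12 fail=0; on 'b' 0 → fail=12;  out ∅∪∅=∅
  n18('cb'): parent n9 fail=0; on 'b' 0 → fail=12;  out {5}∪∅={5}
  n3('dcb'): parent n2 fail=9; on 'b' 9 → fail=18;  out {0}∪{5}={0,5}
  n6('adb'): parent n5 fail=1; on 'b' 1→0 → fail=12;  out ∅∪∅=∅
  n11('cab'): parent n10 fail=4; on 'b' 4→0 → fail=12;  out {2}∪∅={2}
  n14('bbb'): parent n13 fail=12; on 'b' 12 → fail=13;  out {3}∪∅={3}
  n15('cad'): parent n10 fail=4; on 'd' 4 → fail=5;  out ∅∪∅=∅
  n7('adbb'): parent n6 fail=12; on 'b' 12 → fail=13;  out ∅∪∅=∅
  n16('cadd'): parent n15 fail=5; on 'd' 5→1→0 → fail=1;  out ∅∪∅=∅
  n8('adbbd'): parent n7 fail=13; on 'd' 13→12→0 → fail=1;  out {1}∪∅={1}
  n17('caddb'): parent n16 fail=1; on 'b' 1→0 → fail=12;  out {4}∪∅={4}

Text stream:
[0] read 'c'  n0⇒n9
[1] read 'a'  n9⇒n10
[2] read 'b'  n10⇒n11  emit P2@[0:2]
[3] read 'c'  n11⇒n9 (via fail)
[4] read 'a'  n9⇒n10
[5] read 'd'  n10⇒n15
[6] read 'd'  n15⇒n16
[7] read 'b'  n16⇒n17  emit P4@[3:7]
[8] read 'c'  n17⇒n9 (via fail)
[9] read 'a'  n9⇒n10
[10] read 'd'  n10⇒n15
[11] read 'd'  n15⇒n16
[12] read 'b'  n16⇒n17  emit P4@[8:12]
[13] read 'c'  n17⇒n9 (via fail)
[14] read 'b'  n9⇒n18  emit P5@[13:14]
[15] read 'c'  n18⇒n9 (via fail)
[16] read 'c'  n9⇒n9 (via fail)
[17] read 'c'  n9⇒n9 (via fail)
[18] read 'a'  n9⇒n10
[19] read 'a'  n10⇒n4 (via fail)
[20] read 'c'  n4⇒n9 (via fail)
[21] read 'd'  n9⇒n1 (via fail)
[22] read 'd'  n1⇒n1 (via fail)
[23] read 'd'  n1⇒n1 (via fail)
[24] read 'a'  n1⇒n4 (via fail)
[25] read 'c'  n4⇒n9 (via fail)
[26] read 'b'  n9⇒n18  emit P5@[25:26]
[27] read 'b'  n18⇒n13 (via fail)
[28] read 'b'  n13⇒n14  emit P3@[26:28]
[29] read 'b'  n14⇒n14 (via fail)  emit P3@[27:29]
[30] read 'c'  n14⇒n9 (via fail)
[31] read 'b'  n9⇒n18  emit P5@[30:31]
[32] read 'c'  n18⇒n9 (via fail)
[33] read 'a'  n9⇒n10
[34] read 'b'  n10⇒n11  emit P2@[32:34]
[35] read 'c'  n11⇒n9 (via fail)
[36] read 'a'  n9⇒n10
[37] read 'd'  n10⇒n15
[38] read 'd'  n15⇒n16
[39] read 'b'  n16⇒n17  emit P4@[35:39]
[40] read 'b'  n17⇒n13 (via fail)
[41] read 'c'  n13⇒n9 (via fail)
[42] read 'b'  n9⇒n18  emit P5@[41:42]
[43] read 'b'  n18⇒n13 (via fail)
[44] read 'b'  n13⇒n14  emit P3@[42:44]
[45] read 'b'  n14⇒n14 (via fail)  emit P3@[43:45]
[46] read 'c'  n14⇒n9 (via fail)
[47] read 'c'  n9⇒n9 (via fail)
[48] read 'a'  n9⇒n10
[49] read 'd'  n10⇒n15
[50] read 'd'  n15⇒n16
[51] read 'b'  n16⇒n17  emit P4@[47:51]
[52] read 'd'  n17⇒n1 (via fail)
[53] read 'c'  n1⇒n2
[54] read 'b'  n2⇒n3  emit P0@[52:54],P5@[53:54]
[55] read 'a'  n3⇒n4 (via fail)
[56] read 'b'  n4⇒n12 (via fail)
[57] read 'b'  n12⇒n13
[58] read 'b'  n13⇒n14  emit P3@[56:58]
[59] read 'c'  n14⇒n9 (via fail)
[60] read 'c'  n9⇒n9 (via fail)
[61] read 'b'  n9⇒n18  emit P5@[60:61]
[62] read 'a'  n18⇒n4 (via fail)
[63] read 'b'  n4⇒n12 (via fail)
[64] read 'b'  n12⇒n13
[65] read 'b'  n13⇒n14  emit P3@[63:65]
[66] read 'd'  n14⇒n1 (via fail)
[67] read 'c'  n1⇒n2
[68] read 'b'  n2⇒n3  emit P0@[66:68],P5@[67:68]
[69] read 'b'  n3⇒n13 (via fail)
[70] read 'b'  n13⇒n14  emit P3@[68:70]
[71] read 'b'  n14⇒n14 (via fail)  emit P3@[69:71]
[72] read 'd'  n14⇒n1 (via fail)
[73] read 'b'  n1⇒n12 (via fail)
[74] read 'c'  n12⇒n9 (via fail)
[75] read 'a'  n9⇒n10
[76] read 'd'  n10⇒n15
[77] read 'a'  n15⇒n4 (via fail)
[78] read 'b'  n4⇒n12 (via fail)

All matches (sorted): [[2,2],[7,4],[12,4],[14,5],[26,5],[28,3],[29,3],[31,5],[34,2],[39,4],[42,5],[44,3],[45,3],[51,4],[54,0],[54,5],[58,3],[61,5],[65,3],[68,0],[68,5],[70,3],[71,3]]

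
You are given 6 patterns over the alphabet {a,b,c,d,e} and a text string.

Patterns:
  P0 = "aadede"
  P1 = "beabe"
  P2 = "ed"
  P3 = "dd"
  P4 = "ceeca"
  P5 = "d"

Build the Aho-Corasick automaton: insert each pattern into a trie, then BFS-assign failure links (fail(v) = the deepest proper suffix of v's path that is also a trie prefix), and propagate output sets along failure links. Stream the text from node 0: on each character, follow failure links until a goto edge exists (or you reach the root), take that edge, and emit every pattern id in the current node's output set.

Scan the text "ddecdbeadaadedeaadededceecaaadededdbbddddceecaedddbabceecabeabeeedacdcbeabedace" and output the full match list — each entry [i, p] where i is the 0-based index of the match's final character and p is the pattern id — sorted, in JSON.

Build automaton:
Trie nodes:
  n0 'ε': a→1 b→7 c→16 d→14 e→12
  n1 'a': a→2
  n2 'aa': d→3
  n3 'aad': e→4
  n4 'aade': d→5
  n5 'aaded': e→6
  n6 'aadede': ·  [P0 ends]
  n7 'b': e→8
  n8 'be': a→9
  n9 'bea': b→10
  n10 'beab': e→11
  n11 'beabe': ·  [P1 ends]
  n12 'e': d→13
  n13 'ed': ·  [P2 ends]
  n14 'd': d→15  [P5 ends]
  n15 'dd': ·  [P3 ends]
  n16 'c': e→17
  n17 'ce': e→18
  n18 'cee': c→19
  n19 'ceec': a→20
  n20 'ceeca': ·  [P4 ends]

Failure links (BFS by depth):
  fail(1) 'a': from fail(0)=0 chase 'a': 0 ⇒ 0;  out=∅∪out(0)=∅
  fail(7) 'b': from fail(0)=0 chase 'b': 0 ⇒ 0;  out=∅∪out(0)=∅
  fail(12) 'e': from fail(0)=0 chase 'e': 0 ⇒ 0;  out=∅∪out(0)=∅
  fail(14) 'd': from fail(0)=0 chase 'd': 0 ⇒ 0;  out={5}∪out(0)={5}
  fail(16) 'c': from fail(0)=0 chase 'c': 0 ⇒ 0;  out=∅∪out(0)=∅
  fail(2) 'aa': from fail(1)=0 chase 'a': 0 ⇒ 1;  out=∅∪out(1)=∅
  fail(8) 'be': from fail(7)=0 chase 'e': 0 ⇒ 12;  out=∅∪out(12)=∅
  fail(13) 'ed': from fail(12)=0 chase 'd': 0 ⇒ 14;  out={2}∪out(14)={2,5}
  fail(15) 'dd': from fail(14)=0 chase 'd': 0 ⇒ 14;  out={3}∪out(14)={3,5}
  fail(17) 'ce': from fail(16)=0 chase 'e': 0 ⇒ 12;  out=∅∪out(12)=∅
  fail(3) 'aad': from fail(2)=1 chase 'd': 1→0 ⇒ 14;  out=∅∪out(14)={5}
  fail(9) 'bea': from fail(8)=12 chase 'a': 12→0 ⇒ 1;  out=∅∪out(1)=∅
  fail(18) 'cee': from fail(17)=12 chase 'e': 12→0 ⇒ 12;  out=∅∪out(12)=∅
  fail(4) 'aade': from fail(3)=14 chase 'e': 14→0 ⇒ 12;  out=∅∪out(12)=∅
  fail(10) 'beab': from fail(9)=1 chase 'b': 1→0 ⇒ 7;  out=∅∪out(7)=∅
  fail(19) 'ceec': from fail(18)=12 chase 'c': 12→0 ⇒ 16;  out=∅∪out(16)=∅
  fail(5) 'aaded': from fail(4)=12 chase 'd': 12 ⇒ 13;  out=∅∪out(13)={2,5}
  fail(11) 'beabe': from fail(10)=7 chase 'e': 7 ⇒ 8;  out={1}∪out(8)={1}
  fail(20) 'ceeca': from fail(19)=16 chase 'a': 16→0 ⇒ 1;  out={4}∪out(1)={4}
  fail(6) 'aadede': from fail(5)=13 chase 'e': 13→14→0 ⇒ 12;  out={0}∪out(12)={0}

Text stream:
i=0 'd': node 0→14  ** P5@[0:0]
i=1 'd': node 14→15  ** P3@[0:1],P5@[1:1]
i=2 'e': node 15→12 (via fail)
i=3 'c': node 12→16 (via fail)
i=4 'd': node 16→14 (via fail)  ** P5@[4:4]
i=5 'b': node 14→7 (via fail)
i=6 'e': node 7→8
i=7 'a': node 8→9
i=8 'd': node 9→14 (via fail)  ** P5@[8:8]
i=9 'a': node 14→1 (via fail)
i=10 'a': node 1→2
i=11 'd': node 2→3  ** P5@[11:11]
i=12 'e': node 3→4
i=13 'd': node 4→5  ** P2@[12:13],P5@[13:13]
i=14 'e': node 5→6  ** P0@[9:14]
i=15 'a': node 6→1 (via fail)
i=16 'a': node 1→2
i=17 'd': node 2→3  ** P5@[17:17]
i=18 'e': node 3→4
i=19 'd': node 4→5  ** P2@[18:19],P5@[19:19]
i=20 'e': node 5→6  ** P0@[15:20]
i=21 'd': node 6→13 (via fail)  ** P2@[20:21],P5@[21:21]
i=22 'c': node 13→16 (via fail)
i=23 'e': node 16→17
i=24 'e': node 17→18
i=25 'c': node 18→19
i=26 'a': node 19→20  ** P4@[22:26]
i=27 'a': node 20→2 (via fail)
i=28 'a': node 2→2 (via fail)
i=29 'd': node 2→3  ** P5@[29:29]
i=30 'e': node 3→4
i=31 'd': node 4→5  ** P2@[30:31],P5@[31:31]
i=32 'e': node 5→6  ** P0@[27:32]
i=33 'd': node 6→13 (via fail)  ** P2@[32:33],P5@[33:33]
i=34 'd': node 13→15 (via fail)  ** P3@[33:34],P5@[34:34]
i=35 'b': node 15→7 (via fail)
i=36 'b': node 7→7 (via fail)
i=37 'd': node 7→14 (via fail)  ** P5@[37:37]
i=38 'd': node 14→15  ** P3@[37:38],P5@[38:38]
i=39 'd': node 15→15 (via fail)  ** P3@[38:39],P5@[39:39]
i=40 'd': node 15→15 (via fail)  ** P3@[39:40],P5@[40:40]
i=41 'c': node 15→16 (via fail)
i=42 'e': node 16→17
i=43 'e': node 17→18
i=44 'c': node 18→19
i=45 'a': node 19→20  ** P4@[41:45]
i=46 'e': node 20→12 (via fail)
i=47 'd': node 12→13  ** P2@[46:47],P5@[47:47]
i=48 'd': node 13→15 (via fail)  ** P3@[47:48],P5@[48:48]
i=49 'd': node 15→15 (via fail)  ** P3@[48:49],P5@[49:49]
i=50 'b': node 15→7 (via fail)
i=51 'a': node 7→1 (via fail)
i=52 'b': node 1→7 (via fail)
i=53 'c': node 7→16 (via fail)
i=54 'e': node 16→17
i=55 'e': node 17→18
i=56 'c': node 18→19
i=57 'a': node 19→20  ** P4@[53:57]
i=58 'b': node 20→7 (via fail)
i=59 'e': node 7→8
i=60 'a': node 8→9
i=61 'b': node 9→10
i=62 'e': node 10→11  ** P1@[58:62]
i=63 'e': node 11→12 (via fail)
i=64 'e': node 12→12 (via fail)
i=65 'd': node 12→13  ** P2@[64:65],P5@[65:65]
i=66 'a': node 13→1 (via fail)
i=67 'c': node 1→16 (via fail)
i=68 'd': node 16→14 (via fail)  ** P5@[68:68]
i=69 'c': node 14→16 (via fail)
i=70 'b': node 16→7 (via fail)
i=71 'e': node 7→8
i=72 'a': node 8→9
i=73 'b': node 9→10
i=74 'e': node 10→11  ** P1@[70:74]
i=75 'd': node 11→13 (via fail)  ** P2@[74:75],P5@[75:75]
i=76 'a': node 13→1 (via fail)
i=77 'c': node 1→16 (via fail)
i=78 'e': node 16→17

All matches (sorted): [[0,5],[1,3],[1,5],[4,5],[8,5],[11,5],[13,2],[13,5],[14,0],[17,5],[19,2],[19,5],[20,0],[21,2],[21,5],[26,4],[29,5],[31,2],[31,5],[32,0],[33,2],[33,5],[34,3],[34,5],[37,5],[38,3],[38,5],[39,3],[39,5],[40,3],[40,5],[45,4],[47,2],[47,5],[48,3],[48,5],[49,3],[49,5],[57,4],[62,1],[65,2],[65,5],[68,5],[74,1],[75,2],[75,5]]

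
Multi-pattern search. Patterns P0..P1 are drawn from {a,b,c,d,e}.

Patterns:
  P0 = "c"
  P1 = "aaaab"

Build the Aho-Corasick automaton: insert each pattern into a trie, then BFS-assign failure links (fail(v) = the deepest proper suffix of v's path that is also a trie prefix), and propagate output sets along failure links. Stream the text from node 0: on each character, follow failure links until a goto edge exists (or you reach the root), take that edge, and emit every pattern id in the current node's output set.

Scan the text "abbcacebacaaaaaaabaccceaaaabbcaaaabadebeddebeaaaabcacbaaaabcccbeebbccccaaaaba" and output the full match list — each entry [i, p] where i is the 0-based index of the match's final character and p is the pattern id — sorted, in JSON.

Construct AC machine:
Trie nodes:
  n0 'ε': a→2 c→1
  n1 'c': ·  [P0 ends]
  n2 'a': a→3
  n3 'aa': a→4
  n4 'aaa': a→5
  n5 'aaaa': b→6
  n6 'aaaab': ·  [P1 ends]

Failure links (BFS by depth):
  fail(1) 'c': from fail(0)=0 chase 'c': 0 ⇒ 0;  out={0}∪out(0)={0}
  fail(2) 'a': from fail(0)=0 chase 'a': 0 ⇒ 0;  out=∅∪out(0)=∅
  fail(3) 'aa': from fail(2)=0 chase 'a': 0 ⇒ 2;  out=∅∪out(2)=∅
  fail(4) 'aaa': from fail(3)=2 chase 'a': 2 ⇒ 3;  out=∅∪out(3)=∅
  fail(5) 'aaaa': from fail(4)=3 chase 'a': 3 ⇒ 4;  out=∅∪out(4)=∅
  fail(6) 'aaaab': from fail(5)=4 chase 'b': 4→3→2→0 ⇒ 0;  out={1}∪out(0)={1}

Scan:
pos 0 'a': at 2
pos 1 'b': at 0 (via fail)
pos 2 'b': at 0
pos 3 'c': at 1  ** P0@[3:3]
pos 4 'a': at 2 (via fail)
pos 5 'c': at 1 (via fail)  ** P0@[5:5]
pos 6 'e': at 0 (via fail)
pos 7 'b': at 0
pos 8 'a': at 2
pos 9 'c': at 1 (via fail)  ** P0@[9:9]
pos 10 'a': at 2 (via fail)
pos 11 'a': at 3
pos 12 'a': at 4
pos 13 'a': at 5
pos 14 'a': at 5 (via fail)
pos 15 'a': at 5 (via fail)
pos 16 'a': at 5 (via fail)
pos 17 'b': at 6  ** P1@[13:17]
pos 18 'a': at 2 (via fail)
pos 19 'c': at 1 (via fail)  ** P0@[19:19]
pos 20 'c': at 1 (via fail)  ** P0@[20:20]
pos 21 'c': at 1 (via fail)  ** P0@[21:21]
pos 22 'e': at 0 (via fail)
pos 23 'a': at 2
pos 24 'a': at 3
pos 25 'a': at 4
pos 26 'a': at 5
pos 27 'b': at 6  ** P1@[23:27]
pos 28 'b': at 0 (via fail)
pos 29 'c': at 1  ** P0@[29:29]
pos 30 'a': at 2 (via fail)
pos 31 'a': at 3
pos 32 'a': at 4
pos 33 'a': at 5
pos 34 'b': at 6  ** P1@[30:34]
pos 35 'a': at 2 (via fail)
pos 36 'd': at 0 (via fail)
pos 37 'e': at 0
pos 38 'b': at 0
pos 39 'e': at 0
pos 40 'd': at 0
pos 41 'd': at 0
pos 42 'e': at 0
pos 43 'b': at 0
pos 44 'e': at 0
pos 45 'a': at 2
pos 46 'a': at 3
pos 47 'a': at 4
pos 48 'a': at 5
pos 49 'b': at 6  ** P1@[45:49]
pos 50 'c': at 1 (via fail)  ** P0@[50:50]
pos 51 'a': at 2 (via fail)
pos 52 'c': at 1 (via fail)  ** P0@[52:52]
pos 53 'b': at 0 (via fail)
pos 54 'a': at 2
pos 55 'a': at 3
pos 56 'a': at 4
pos 57 'a': at 5
pos 58 'b': at 6  ** P1@[54:58]
pos 59 'c': at 1 (via fail)  ** P0@[59:59]
pos 60 'c': at 1 (via fail)  ** P0@[60:60]
pos 61 'c': at 1 (via fail)  ** P0@[61:61]
pos 62 'b': at 0 (via fail)
pos 63 'e': at 0
pos 64 'e': at 0
pos 65 'b': at 0
pos 66 'b': at 0
pos 67 'c': at 1  ** P0@[67:67]
pos 68 'c': at 1 (via fail)  ** P0@[68:68]
pos 69 'c': at 1 (via fail)  ** P0@[69:69]
pos 70 'c': at 1 (via fail)  ** P0@[70:70]
pos 71 'a': at 2 (via fail)
pos 72 'a': at 3
pos 73 'a': at 4
pos 74 'a': at 5
pos 75 'b': at 6  ** P1@[71:75]
pos 76 'a': at 2 (via fail)

Matches: [[3,0],[5,0],[9,0],[17,1],[19,0],[20,0],[21,0],[27,1],[29,0],[34,1],[49,1],[50,0],[52,0],[58,1],[59,0],[60,0],[61,0],[67,0],[68,0],[69,0],[70,0],[75,1]]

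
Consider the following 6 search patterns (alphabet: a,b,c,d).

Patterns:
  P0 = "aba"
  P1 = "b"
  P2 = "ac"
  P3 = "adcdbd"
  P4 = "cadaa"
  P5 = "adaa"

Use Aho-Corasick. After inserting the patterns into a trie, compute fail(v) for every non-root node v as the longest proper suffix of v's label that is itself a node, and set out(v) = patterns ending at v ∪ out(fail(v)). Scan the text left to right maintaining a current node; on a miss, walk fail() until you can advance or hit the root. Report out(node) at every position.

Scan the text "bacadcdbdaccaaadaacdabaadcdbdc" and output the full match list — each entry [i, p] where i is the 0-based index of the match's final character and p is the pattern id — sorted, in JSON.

Build:
Trie nodes:
  n0 'ε': a→1 b→4 c→11
  n1 'a': b→2 c→5 d→6
  n2 'ab': a→3
  n3 'aba': ·  [P0 ends]
  n4 'b': ·  [P1 ends]
  n5 'ac': ·  [P2 ends]
  n6 'ad': a→16 c→7
  n7 'adc': d→8
  n8 'adcd': b→9
  n9 'adcdb': d→10
  n10 'adcdbd': ·  [P3 ends]
  n11 'c': a→12
  n12 'ca': d→13
  n13 'cad': a→14
  n14 'cada': a→15
  n15 'cadaa': ·  [P4 ends]
  n16 'ada': a→17
  n17 'adaa': ·  [P5 ends]

BFS fail/out derivation:
  n1('a'): parent n0 fail=0; on 'a' 0 → fail=0;  out ∅∪∅=∅
  n4('b'): parent n0 fail=0; on 'b' 0 → fail=0;  out {1}∪∅={1}
  n11('c'): parent n0 fail=0; on 'c' 0 → fail=0;  out ∅∪∅=∅
  n2('ab'): parent n1 fail=0; on 'b' 0 → fail=4;  out ∅∪{1}={1}
  n5('ac'): parent n1 fail=0; on 'c' 0 → fail=11;  out {2}∪∅={2}
  n6('ad'): parent n1 fail=0; on 'd' 0 → fail=0;  out ∅∪∅=∅
  n12('ca'): parent n11 fail=0; on 'a' 0 → fail=1;  out ∅∪∅=∅
  n3('aba'): parent n2 fail=4; on 'a' 4→0 → fail=1;  out {0}∪∅={0}
  n7('adc'): parent n6 fail=0; on 'c' 0 → fail=11;  out ∅∪∅=∅
  n13('cad'): parent n12 fail=1; on 'd' 1 → fail=6;  out ∅∪∅=∅
  n16('ada'): parent n6 fail=0; on 'a' 0 → fail=1;  out ∅∪∅=∅
  n8('adcd'): parent n7 fail=11; on 'd' 11→0 → fail=0;  out ∅∪∅=∅
  n14('cada'): parent n13 fail=6; on 'a' 6 → fail=16;  out ∅∪∅=∅
  n17('adaa'): parent n16 fail=1; on 'a' 1→0 → fail=1;  out {5}∪∅={5}
  n9('adcdb'): parent n8 fail=0; on 'b' 0 → fail=4;  out ∅∪{1}={1}
  n15('cadaa'): parent n14 fail=16; on 'a' 16 → fail=17;  out {4}∪{5}={4,5}
  n10('adcdbd'): parent n9 fail=4; on 'd' 4→0 → fail=0;  out {3}∪∅={3}

Run:
i=0 'b': node 0→4  emit P1@[0:0]
i=1 'a': node 4→1 ·f
i=2 'c': node 1→5  emit P2@[1:2]
i=3 'a': node 5→12 ·f
i=4 'd': node 12→13
i=5 'c': node 13→7 ·f
i=6 'd': node 7→8
i=7 'b': node 8→9  emit P1@[7:7]
i=8 'd': node 9→10  emit P3@[3:8]
i=9 'a': node 10→1 ·f
i=10 'c': node 1→5  emit P2@[9:10]
i=11 'c': node 5→11 ·f
i=12 'a': node 11→12
i=13 'a': node 12→1 ·f
i=14 'a': node 1→1 ·f
i=15 'd': node 1→6
i=16 'a': node 6→16
i=17 'a': node 16→17  emit P5@[14:17]
i=18 'c': node 17→5 ·f  emit P2@[17:18]
i=19 'd': node 5→0 ·f
i=20 'a': node 0→1
i=21 'b': node 1→2  emit P1@[21:21]
i=22 'a': node 2→3  emit P0@[20:22]
i=23 'a': node 3→1 ·f
i=24 'd': node 1→6
i=25 'c': node 6→7
i=26 'd': node 7→8
i=27 'b': node 8→9  emit P1@[27:27]
i=28 'd': node 9→10  emit P3@[23:28]
i=29 'c': node 10→11 ·f

All matches (sorted): [[0,1],[2,2],[7,1],[8,3],[10,2],[17,5],[18,2],[21,1],[22,0],[27,1],[28,3]]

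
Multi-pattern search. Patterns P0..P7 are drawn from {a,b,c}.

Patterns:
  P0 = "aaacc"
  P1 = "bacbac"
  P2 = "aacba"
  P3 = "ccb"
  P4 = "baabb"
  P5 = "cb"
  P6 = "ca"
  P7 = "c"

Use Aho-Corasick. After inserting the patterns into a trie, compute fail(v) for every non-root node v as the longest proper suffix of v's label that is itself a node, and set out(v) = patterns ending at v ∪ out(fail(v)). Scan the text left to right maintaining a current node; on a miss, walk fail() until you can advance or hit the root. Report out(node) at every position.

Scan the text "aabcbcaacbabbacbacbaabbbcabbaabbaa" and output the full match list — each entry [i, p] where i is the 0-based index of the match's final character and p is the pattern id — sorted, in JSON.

Build automaton:
Trie nodes:
  n0 'ε': a→1 b→6 c→15
  n1 'a': a→2
  n2 'aa': a→3 c→12
  n3 'aaa': c→4
  n4 'aaac': c→5
  n5 'aaacc': ·  [P0 ends]
  n6 'b': a→7
  n7 'ba': a→18 c→8
  n8 'bac': b→9
  n9 'bacb': a→10
  n10 'bacba': c→11
  n11 'bacbac': ·  [P1 ends]
  n12 'aac': b→13
  n13 'aacb': a→14
  n14 'aacba': ·  [P2 ends]
  n15 'c': a→22 b→21 c→16  [P7 ends]
  n16 'cc': b→17
  n17 'ccb': ·  [P3 ends]
  n18 'baa': b→19
  n19 'baab': b→20
  n20 'baabb': ·  [P4 ends]
  n21 'cb': ·  [P5 ends]
  n22 'ca': ·  [P6 ends]

Failure links (BFS by depth):
  n1('a'): parent n0 fail=0; on 'a' 0 → fail=0;  out ∅∪∅=∅
  n6('b'): parent n0 fail=0; on 'b' 0 → fail=0;  out ∅∪∅=∅
  n15('c'): parent n0 fail=0; on 'c' 0 → fail=0;  out {7}∪∅={7}
  n2('aa'): parent n1 fail=0; on 'a' 0 → fail=1;  out ∅∪∅=∅
  n7('ba'): parent n6 fail=0; on 'a' 0 → fail=1;  out ∅∪∅=∅
  n16('cc'): parent n15 fail=0; on 'c' 0 → fail=15;  out ∅∪{7}={7}
  n21('cb'): parent n15 fail=0; on 'b' 0 → fail=6;  out {5}∪∅={5}
  n22('ca'): parent n15 fail=0; on 'a' 0 → fail=1;  out {6}∪∅={6}
  n3('aaa'): parent n2 fail=1; on 'a' 1 → fail=2;  out ∅∪∅=∅
  n8('bac'): parent n7 fail=1; on 'c' 1→0 → fail=15;  out ∅∪{7}={7}
  n12('aac'): parent n2 fail=1; on 'c' 1→0 → fail=15;  out ∅∪{7}={7}
  n17('ccb'): parent n16 fail=15; on 'b' 15 → fail=21;  out {3}∪{5}={3,5}
  n18('baa'): parent n7 fail=1; on 'a' 1 → fail=2;  out ∅∪∅=∅
  n4('aaac'): parent n3 fail=2; on 'c' 2 → fail=12;  out ∅∪{7}={7}
  n9('bacb'): parent n8 fail=15; on 'b' 15 → fail=21;  out ∅∪{5}={5}
  n13('aacb'): parent n12 fail=15; on 'b' 15 → fail=21;  out ∅∪{5}={5}
  n19('baab'): parent n18 fail=2; on 'b' 2→1→0 → fail=6;  out ∅∪∅=∅
  n5('aaacc'): parent n4 fail=12; on 'c' 12→15 → fail=16;  out {0}∪{7}={0,7}
  n10('bacba'): parent n9 fail=21; on 'a' 21→6 → fail=7;  out ∅∪∅=∅
  n14('aacba'): parent n13 fail=21; on 'a' 21→6 → fail=7;  out {2}∪∅={2}
  n20('baabb'): parent n19 fail=6; on 'b' 6→0 → fail=6;  out {4}∪∅={4}
  n11('bacbac'): parent n10 fail=7; on 'c' 7 → fail=8;  out {1}∪{7}={1,7}

Text stream:
i=0 'a': node 0→1
i=1 'a': node 1→2
i=2 'b': node 2→6 ·f
i=3 'c': node 6→15 ·f  → match P7@[3:3]
i=4 'b': node 15→21  → match P5@[3:4]
i=5 'c': node 21→15 ·f  → match P7@[5:5]
i=6 'a': node 15→22  → match P6@[5:6]
i=7 'a': node 22→2 ·f
i=8 'c': node 2→12  → match P7@[8:8]
i=9 'b': node 12→13  → match P5@[8:9]
i=10 'a': node 13→14  → match P2@[6:10]
i=11 'b': node 14→6 ·f
i=12 'b': node 6→6 ·f
i=13 'a': node 6→7
i=14 'c': node 7→8  → match P7@[14:14]
i=15 'b': node 8→9  → match P5@[14:15]
i=16 'a': node 9→10
i=17 'c': node 10→11  → match P1@[12:17],P7@[17:17]
i=18 'b': node 11→9 ·f  → match P5@[17:18]
i=19 'a': node 9→10
i=20 'a': node 10→18 ·f
i=21 'b': node 18→19
i=22 'b': node 19→20  → match P4@[18:22]
i=23 'b': node 20→6 ·f
i=24 'c': node 6→15 ·f  → match P7@[24:24]
i=25 'a': node 15→22  → match P6@[24:25]
i=26 'b': node 22→6 ·f
i=27 'b': node 6→6 ·f
i=28 'a': node 6→7
i=29 'a': node 7→18
i=30 'b': node 18→19
i=31 'b': node 19→20  → match P4@[27:31]
i=32 'a': node 20→7 ·f
i=33 'a': node 7→18

All matches (sorted): [[3,7],[4,5],[5,7],[6,6],[8,7],[9,5],[10,2],[14,7],[15,5],[17,1],[17,7],[18,5],[22,4],[24,7],[25,6],[31,4]]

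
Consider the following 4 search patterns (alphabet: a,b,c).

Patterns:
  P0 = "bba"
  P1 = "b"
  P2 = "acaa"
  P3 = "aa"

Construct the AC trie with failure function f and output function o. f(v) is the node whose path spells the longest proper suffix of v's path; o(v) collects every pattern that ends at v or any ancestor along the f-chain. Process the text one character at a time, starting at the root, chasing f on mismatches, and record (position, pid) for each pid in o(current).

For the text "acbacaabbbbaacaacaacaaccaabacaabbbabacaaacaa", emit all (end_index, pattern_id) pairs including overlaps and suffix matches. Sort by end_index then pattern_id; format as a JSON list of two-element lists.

Build:
Trie (insert patterns):
  0='ε' goto a→4 b→1
  1='b' goto b→2  [P1 ends]
  2='bb' goto a→3
  3='bba' goto ·  [P0 ends]
  4='a' goto a→8 c→5
  5='ac' goto a→6
  6='aca' goto a→7
  7='acaa' goto ·  [P2 ends]
  8='aa' goto ·  [P3 ends]

Failure links (BFS by depth):
  fail(1) 'b': from fail(0)=0 chase 'b': 0 ⇒ 0;  out={1}∪out(0)={1}
  fail(4) 'a': from fail(0)=0 chase 'a': 0 ⇒ 0;  out=∅∪out(0)=∅
  fail(2) 'bb': from fail(1)=0 chase 'b': 0 ⇒ 1;  out=∅∪out(1)={1}
  fail(5) 'ac': from fail(4)=0 chase 'c': 0 ⇒ 0;  out=∅∪out(0)=∅
  fail(8) 'aa': from fail(4)=0 chase 'a': 0 ⇒ 4;  out={3}∪out(4)={3}
  fail(3) 'bba': from fail(2)=1 chase 'a': 1→0 ⇒ 4;  out={0}∪out(4)={0}
  fail(6) 'aca': from fail(5)=0 chase 'a': 0 ⇒ 4;  out=∅∪out(4)=∅
  fail(7) 'acaa': from fail(6)=4 chase 'a': 4 ⇒ 8;  out={2}∪out(8)={2,3}

Text stream:
pos 0 'a': at 4
pos 1 'c': at 5
pos 2 'b': at 1 ·f  emit P1@[2:2]
pos 3 'a': at 4 ·f
pos 4 'c': at 5
pos 5 'a': at 6
pos 6 'a': at 7  emit P2@[3:6],P3@[5:6]
pos 7 'b': at 1 ·f  emit P1@[7:7]
pos 8 'b': at 2  emit P1@[8:8]
pos 9 'b': at 2 ·f  emit P1@[9:9]
pos 10 'b': at 2 ·f  emit P1@[10:10]
pos 11 'a': at 3  emit P0@[9:11]
pos 12 'a': at 8 ·f  emit P3@[11:12]
pos 13 'c': at 5 ·f
pos 14 'a': at 6
pos 15 'a': at 7  emit P2@[12:15],P3@[14:15]
pos 16 'c': at 5 ·f
pos 17 'a': at 6
pos 18 'a': at 7  emit P2@[15:18],P3@[17:18]
pos 19 'c': at 5 ·f
pos 20 'a': at 6
pos 21 'a': at 7  emit P2@[18:21],P3@[20:21]
pos 22 'c': at 5 ·f
pos 23 'c': at 0 ·f
pos 24 'a': at 4
pos 25 'a': at 8  emit P3@[24:25]
pos 26 'b': at 1 ·f  emit P1@[26:26]
pos 27 'a': at 4 ·f
pos 28 'c': at 5
pos 29 'a': at 6
pos 30 'a': at 7  emit P2@[27:30],P3@[29:30]
pos 31 'b': at 1 ·f  emit P1@[31:31]
pos 32 'b': at 2  emit P1@[32:32]
pos 33 'b': at 2 ·f  emit P1@[33:33]
pos 34 'a': at 3  emit P0@[32:34]
pos 35 'b': at 1 ·f  emit P1@[35:35]
pos 36 'a': at 4 ·f
pos 37 'c': at 5
pos 38 'a': at 6
pos 39 'a': at 7  emit P2@[36:39],P3@[38:39]
pos 40 'a': at 8 ·f  emit P3@[39:40]
pos 41 'c': at 5 ·f
pos 42 'a': at 6
pos 43 'a': at 7  emit P2@[40:43],P3@[42:43]

Matches: [[2,1],[6,2],[6,3],[7,1],[8,1],[9,1],[10,1],[11,0],[12,3],[15,2],[15,3],[18,2],[18,3],[21,2],[21,3],[25,3],[26,1],[30,2],[30,3],[31,1],[32,1],[33,1],[34,0],[35,1],[39,2],[39,3],[40,3],[43,2],[43,3]]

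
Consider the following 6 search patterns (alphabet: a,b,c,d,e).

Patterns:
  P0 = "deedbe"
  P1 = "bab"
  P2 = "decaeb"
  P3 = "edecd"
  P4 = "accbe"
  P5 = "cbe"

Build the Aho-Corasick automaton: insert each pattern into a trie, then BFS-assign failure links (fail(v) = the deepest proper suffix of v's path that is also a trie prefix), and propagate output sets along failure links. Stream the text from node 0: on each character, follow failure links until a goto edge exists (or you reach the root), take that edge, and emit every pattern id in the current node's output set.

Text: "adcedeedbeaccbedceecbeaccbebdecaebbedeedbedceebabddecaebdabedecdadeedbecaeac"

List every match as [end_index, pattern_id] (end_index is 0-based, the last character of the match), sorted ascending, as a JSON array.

Construct AC machine:
Trie nodes:
  0='ε' goto a→19 b→7 c→24 d→1 e→14
  1='d' goto e→2
  2='de' goto c→10 e→3
  3='dee' goto d→4
  4='deed' goto b→5
  5='deedb' goto e→6
  6='deedbe' goto ·  ←P0
  7='b' goto a→8
  8='ba' goto b→9
  9='bab' goto ·  ←P1
  10='dec' goto a→11
  11='deca' goto e→12
  12='decae' goto b→13
  13='decaeb' goto ·  ←P2
  14='e' goto d→15
  15='ed' goto e→16
  16='ede' goto c→17
  17='edec' goto d→18
  18='edecd' goto ·  ←P3
  19='a' goto c→20
  20='ac' goto c→21
  21='acc' goto b→22
  22='accb' goto e→23
  23='accbe' goto ·  ←P4
  24='c' goto b→25
  25='cb' goto e→26
  26='cbe' goto ·  ←P5

BFS fail/out derivation:
  n1('d'): parent n0 fail=0; on 'd' 0 → fail=0;  out ∅∪∅=∅
  n7('b'): parent n0 fail=0; on 'b' 0 → fail=0;  out ∅∪∅=∅
  n14('e'): parent n0 fail=0; on 'e' 0 → fail=0;  out ∅∪∅=∅
  n19('a'): parent n0 fail=0; on 'a' 0 → fail=0;  out ∅∪∅=∅
  n24('c'): parent n0 fail=0; on 'c' 0 → fail=0;  out ∅∪∅=∅
  n2('de'): parent n1 fail=0; on 'e' 0 → fail=14;  out ∅∪∅=∅
  n8('ba'): parent n7 fail=0; on 'a' 0 → fail=19;  out ∅∪∅=∅
  n15('ed'): parent n14 fail=0; on 'd' 0 → fail=1;  out ∅∪∅=∅
  n20('ac'): parent n19 fail=0; on 'c' 0 → fail=24;  out ∅∪∅=∅
  n25('cb'): parent n24 fail=0; on 'b' 0 → fail=7;  out ∅∪∅=∅
  n3('dee'): parent n2 fail=14; on 'e' 14→0 → fail=14;  out ∅∪∅=∅
  n9('bab'): parent n8 fail=19; on 'b' 19→0 → fail=7;  out {1}∪∅={1}
  n10('dec'): parent n2 fail=14; on 'c' 14→0 → fail=24;  out ∅∪∅=∅
  n16('ede'): parent n15 fail=1; on 'e' 1 → fail=2;  out ∅∪∅=∅
  n21('acc'): parent n20 fail=24; on 'c' 24→0 → fail=24;  out ∅∪∅=∅
  n26('cbe'): parent n25 fail=7; on 'e' 7→0 → fail=14;  out {5}∪∅={5}
  n4('deed'): parent n3 fail=14; on 'd' 14 → fail=15;  out ∅∪∅=∅
  n11('deca'): parent n10 fail=24; on 'a' 24→0 → fail=19;  out ∅∪∅=∅
  n17('edec'): parent n16 fail=2; on 'c' 2 → fail=10;  out ∅∪∅=∅
  n22('accb'): parent n21 fail=24; on 'b' 24 → fail=25;  out ∅∪∅=∅
  n5('deedb'): parent n4 fail=15; on 'b' 15→1→0 → fail=7;  out ∅∪∅=∅
  n12('decae'): parent n11 fail=19; on 'e' 19→0 → fail=14;  out ∅∪∅=∅
  n18('edecd'): parent n17 fail=10; on 'd' 10→24→0 → fail=1;  out {3}∪∅={3}
  n23('accbe'): parent n22 fail=25; on 'e' 25 → fail=26;  out {4}∪{5}={4,5}
  n6('deedbe'): parent n5 fail=7; on 'e' 7→0 → fail=14;  out {0}∪∅={0}
  n13('decaeb'): parent n12 fail=14; on 'b' 14→0 → fail=7;  out {2}∪∅={2}

Text stream:
i=0 'a': node 0→19
i=1 'd': node 19→1 ·f
i=2 'c': node 1→24 ·f
i=3 'e': node 24→14 ·f
i=4 'd': node 14→15
i=5 'e': node 15→16
i=6 'e': node 16→3 ·f
i=7 'd': node 3→4
i=8 'b': node 4→5
i=9 'e': node 5→6  emit P0@[4:9]
i=10 'a': node 6→19 ·f
i=11 'c': node 19→20
i=12 'c': node 20→21
i=13 'b': node 21→22
i=14 'e': node 22→23  emit P4@[10:14],P5@[12:14]
i=15 'd': node 23→15 ·f
i=16 'c': node 15→24 ·f
i=17 'e': node 24→14 ·f
i=18 'e': node 14→14 ·f
i=19 'c': node 14→24 ·f
i=20 'b': node 24→25
i=21 'e': node 25→26  emit P5@[19:21]
i=22 'a': node 26→19 ·f
i=23 'c': node 19→20
i=24 'c': node 20→21
i=25 'b': node 21→22
i=26 'e': node 22→23  emit P4@[22:26],P5@[24:26]
i=27 'b': node 23→7 ·f
i=28 'd': node 7→1 ·f
i=29 'e': node 1→2
i=30 'c': node 2→10
i=31 'a': node 10→11
i=32 'e': node 11→12
i=33 'b': node 12→13  emit P2@[28:33]
i=34 'b': node 13→7 ·f
i=35 'e': node 7→14 ·f
i=36 'd': node 14→15
i=37 'e': node 15→16
i=38 'e': node 16→3 ·f
i=39 'd': node 3→4
i=40 'b': node 4→5
i=41 'e': node 5→6  emit P0@[36:41]
i=42 'd': node 6→15 ·f
i=43 'c': node 15→24 ·f
i=44 'e': node 24→14 ·f
i=45 'e': node 14→14 ·f
i=46 'b': node 14→7 ·f
i=47 'a': node 7→8
i=48 'b': node 8→9  emit P1@[46:48]
i=49 'd': node 9→1 ·f
i=50 'd': node 1→1 ·f
i=51 'e': node 1→2
i=52 'c': node 2→10
i=53 'a': node 10→11
i=54 'e': node 11→12
i=55 'b': node 12→13  emit P2@[50:55]
i=56 'd': node 13→1 ·f
i=57 'a': node 1→19 ·f
i=58 'b': node 19→7 ·f
i=59 'e': node 7→14 ·f
i=60 'd': node 14→15
i=61 'e': node 15→16
i=62 'c': node 16→17
i=63 'd': node 17→18  emit P3@[59:63]
i=64 'a': node 18→19 ·f
i=65 'd': node 19→1 ·f
i=66 'e': node 1→2
i=67 'e': node 2→3
i=68 'd': node 3→4
i=69 'b': node 4→5
i=70 'e': node 5→6  emit P0@[65:70]
i=71 'c': node 6→24 ·f
i=72 'a': node 24→19 ·f
i=73 'e': node 19→14 ·f
i=74 'a': node 14→19 ·f
i=75 'c': node 19→20

Result: [[9,0],[14,4],[14,5],[21,5],[26,4],[26,5],[33,2],[41,0],[48,1],[55,2],[63,3],[70,0]]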